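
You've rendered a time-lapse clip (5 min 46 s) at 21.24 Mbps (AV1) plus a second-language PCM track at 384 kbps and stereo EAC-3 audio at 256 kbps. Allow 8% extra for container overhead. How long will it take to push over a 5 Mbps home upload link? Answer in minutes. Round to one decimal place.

27.3 minutes

5 min 46 s = 346 s
Audio total: 384 + 256 = 640 kbps = 0.640 Mbps.
Total bitrate: 21.880 Mbps.
File: 21.880 Mbps × 346 s = 7570.5 Mb.
With 8% container overhead: ×1.08. → 8176.1 Mb.
At 5 Mbps: 8176.1 / 5 = 1635.2 s ≈ 27.3 minutes.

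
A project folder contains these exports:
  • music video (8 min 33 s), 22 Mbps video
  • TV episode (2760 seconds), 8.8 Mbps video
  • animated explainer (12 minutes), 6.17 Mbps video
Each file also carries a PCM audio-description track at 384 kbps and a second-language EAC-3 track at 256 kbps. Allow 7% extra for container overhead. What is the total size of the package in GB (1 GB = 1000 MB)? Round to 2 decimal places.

Audio total: 384 + 256 = 640 kbps = 0.640 Mbps.
music video: 22.640 Mbps × 513 s × 1.07 = 12427.3 Mb
TV episode: 9.440 Mbps × 2760 s × 1.07 = 27878.2 Mb
animated explainer: 6.810 Mbps × 720 s × 1.07 = 5246.4 Mb
Total: 45552.0 Mb = 5694.0 MB.
= 5.694 GB.

5.69 GB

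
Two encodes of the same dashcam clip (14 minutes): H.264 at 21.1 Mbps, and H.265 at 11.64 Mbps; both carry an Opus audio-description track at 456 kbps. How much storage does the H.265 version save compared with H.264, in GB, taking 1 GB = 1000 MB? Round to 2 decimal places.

0.99 GB

14 min = 840 s
Audio: 456 kbps = 0.456 Mbps.
H.264: 21.556 Mbps × 840 s = 18107.0 Mb = 2.263 GB.
H.265: 12.096 Mbps × 840 s = 10160.6 Mb = 1.270 GB.
Saving: 2.263 − 1.270 = 0.993 GB.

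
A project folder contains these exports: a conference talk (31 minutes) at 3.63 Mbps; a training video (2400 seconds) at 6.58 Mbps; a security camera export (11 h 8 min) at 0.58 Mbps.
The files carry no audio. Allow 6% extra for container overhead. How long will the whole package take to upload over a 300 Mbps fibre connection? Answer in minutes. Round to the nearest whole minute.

3 minutes

conference talk: 3.630 Mbps × 1860 s × 1.06 = 7156.9 Mb
training video: 6.580 Mbps × 2400 s × 1.06 = 16739.5 Mb
security camera export: 0.580 Mbps × 40080 s × 1.06 = 24641.2 Mb
Total: 48537.6 Mb = 6067.2 MB.
At 300 Mbps: 48537.6 / 300 = 162 s ≈ 2.7 minutes.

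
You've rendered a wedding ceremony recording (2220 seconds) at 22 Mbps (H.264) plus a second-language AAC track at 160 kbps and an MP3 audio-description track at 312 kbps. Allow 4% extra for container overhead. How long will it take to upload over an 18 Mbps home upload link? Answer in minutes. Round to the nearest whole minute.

48 minutes

Audio total: 160 + 312 = 472 kbps = 0.472 Mbps.
Total bitrate: 22.472 Mbps.
File: 22.472 Mbps × 2220 s = 49887.8 Mb.
With 4% container overhead: ×1.04. → 51883.4 Mb.
At 18 Mbps: 51883.4 / 18 = 2882.4 s ≈ 48 minutes.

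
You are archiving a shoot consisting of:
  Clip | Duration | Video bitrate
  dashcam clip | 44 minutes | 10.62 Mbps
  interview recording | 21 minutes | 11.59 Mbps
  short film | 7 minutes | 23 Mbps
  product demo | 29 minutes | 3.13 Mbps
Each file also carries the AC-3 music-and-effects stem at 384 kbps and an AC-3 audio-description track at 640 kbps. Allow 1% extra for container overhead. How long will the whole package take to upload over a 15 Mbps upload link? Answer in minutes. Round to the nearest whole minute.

72 minutes

Audio total: 384 + 640 = 1024 kbps = 1.024 Mbps.
dashcam clip: 11.644 Mbps × 2640 s × 1.01 = 31047.6 Mb
interview recording: 12.614 Mbps × 1260 s × 1.01 = 16052.6 Mb
short film: 24.024 Mbps × 420 s × 1.01 = 10191.0 Mb
product demo: 4.154 Mbps × 1740 s × 1.01 = 7300.2 Mb
Total: 64591.4 Mb = 8073.9 MB.
At 15 Mbps: 64591.4 / 15 = 4306 s ≈ 71.8 minutes.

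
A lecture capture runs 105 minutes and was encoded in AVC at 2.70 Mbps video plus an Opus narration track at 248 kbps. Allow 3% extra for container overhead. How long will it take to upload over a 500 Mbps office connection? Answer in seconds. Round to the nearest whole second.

38 seconds

105 min = 6300 s
Audio: 248 kbps = 0.248 Mbps.
Total bitrate: 2.948 Mbps.
File: 2.948 Mbps × 6300 s = 18572.4 Mb.
With 3% container overhead: ×1.03. → 19129.6 Mb.
At 500 Mbps: 19129.6 / 500 = 38.3 s ≈ 38.3 seconds.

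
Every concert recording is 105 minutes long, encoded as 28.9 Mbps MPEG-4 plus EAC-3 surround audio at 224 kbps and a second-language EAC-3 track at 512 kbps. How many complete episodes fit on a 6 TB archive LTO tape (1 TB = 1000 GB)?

105 min = 6300 s
Audio total: 224 + 512 = 736 kbps = 0.736 Mbps.
Total bitrate: 29.636 Mbps.
Per item: 29.636 Mbps × 6300 s = 186,707 Mb = 23,338 MB.
Capacity: 6 TB = 48,000,000 Mb; 257.09 items → 257 complete.

257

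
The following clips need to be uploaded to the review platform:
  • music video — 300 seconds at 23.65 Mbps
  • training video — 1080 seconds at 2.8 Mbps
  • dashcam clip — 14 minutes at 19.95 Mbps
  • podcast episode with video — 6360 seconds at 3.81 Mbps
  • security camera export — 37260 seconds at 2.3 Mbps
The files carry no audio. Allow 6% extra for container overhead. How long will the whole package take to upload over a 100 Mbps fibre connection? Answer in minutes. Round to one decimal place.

music video: 23.650 Mbps × 300 s × 1.06 = 7520.7 Mb
training video: 2.800 Mbps × 1080 s × 1.06 = 3205.4 Mb
dashcam clip: 19.950 Mbps × 840 s × 1.06 = 17763.5 Mb
podcast episode with video: 3.810 Mbps × 6360 s × 1.06 = 25685.5 Mb
security camera export: 2.300 Mbps × 37260 s × 1.06 = 90839.9 Mb
Total: 145015.0 Mb = 18126.9 MB.
At 100 Mbps: 145015.0 / 100 = 1450 s ≈ 24.2 minutes.

24.2 minutes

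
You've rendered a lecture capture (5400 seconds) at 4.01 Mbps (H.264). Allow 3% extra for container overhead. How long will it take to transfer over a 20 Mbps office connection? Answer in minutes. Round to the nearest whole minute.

File: 4.010 Mbps × 5400 s = 21654.0 Mb.
With 3% container overhead: ×1.03. → 22303.6 Mb.
At 20 Mbps: 22303.6 / 20 = 1115.2 s ≈ 18.6 minutes.

19 minutes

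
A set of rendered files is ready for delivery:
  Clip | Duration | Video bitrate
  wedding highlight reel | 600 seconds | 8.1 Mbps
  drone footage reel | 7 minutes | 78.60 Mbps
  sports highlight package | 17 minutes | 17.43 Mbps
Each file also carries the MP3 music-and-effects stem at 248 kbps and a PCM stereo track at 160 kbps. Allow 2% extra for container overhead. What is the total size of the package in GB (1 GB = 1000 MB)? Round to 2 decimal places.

Audio total: 248 + 160 = 408 kbps = 0.408 Mbps.
wedding highlight reel: 8.508 Mbps × 600 s × 1.02 = 5206.9 Mb
drone footage reel: 79.008 Mbps × 420 s × 1.02 = 33847.0 Mb
sports highlight package: 17.838 Mbps × 1020 s × 1.02 = 18558.7 Mb
Total: 57612.6 Mb = 7201.6 MB.
= 7.202 GB.

7.20 GB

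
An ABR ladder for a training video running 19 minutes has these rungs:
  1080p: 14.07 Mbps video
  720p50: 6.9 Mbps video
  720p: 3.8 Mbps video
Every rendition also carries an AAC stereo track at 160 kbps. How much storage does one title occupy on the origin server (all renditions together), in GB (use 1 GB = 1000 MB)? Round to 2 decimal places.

3.60 GB

19 min = 1140 s
Audio: 160 kbps = 0.160 Mbps.
Sum of rendition bitrates: (14.07+0.160) + (6.9+0.160) + (3.8+0.160) = 25.250 Mbps.
× 1140 s = 28,785 Mb = 3,598 MB = 3.598 GB.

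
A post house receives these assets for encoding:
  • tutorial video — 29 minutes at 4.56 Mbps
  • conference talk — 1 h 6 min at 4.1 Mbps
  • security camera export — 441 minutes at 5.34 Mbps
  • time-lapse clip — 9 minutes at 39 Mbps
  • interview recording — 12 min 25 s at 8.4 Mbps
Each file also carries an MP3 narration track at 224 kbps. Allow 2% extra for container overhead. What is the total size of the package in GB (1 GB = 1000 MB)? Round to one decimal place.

25.5 GB

Audio: 224 kbps = 0.224 Mbps.
tutorial video: 4.784 Mbps × 1740 s × 1.02 = 8490.6 Mb
conference talk: 4.324 Mbps × 3960 s × 1.02 = 17465.5 Mb
security camera export: 5.564 Mbps × 26460 s × 1.02 = 150167.9 Mb
time-lapse clip: 39.224 Mbps × 540 s × 1.02 = 21604.6 Mb
interview recording: 8.624 Mbps × 745 s × 1.02 = 6553.4 Mb
Total: 204282.0 Mb = 25535.3 MB.
= 25.54 GB.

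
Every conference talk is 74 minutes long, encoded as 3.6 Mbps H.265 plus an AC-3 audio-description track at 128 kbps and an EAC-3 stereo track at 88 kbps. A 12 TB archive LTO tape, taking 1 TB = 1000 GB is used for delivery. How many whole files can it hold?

74 min = 4440 s
Audio total: 128 + 88 = 216 kbps = 0.216 Mbps.
Total bitrate: 3.816 Mbps.
Per item: 3.816 Mbps × 4440 s = 16,943 Mb = 2,118 MB.
Capacity: 12 TB = 96,000,000 Mb; 5666.04 items → 5666 complete.

5666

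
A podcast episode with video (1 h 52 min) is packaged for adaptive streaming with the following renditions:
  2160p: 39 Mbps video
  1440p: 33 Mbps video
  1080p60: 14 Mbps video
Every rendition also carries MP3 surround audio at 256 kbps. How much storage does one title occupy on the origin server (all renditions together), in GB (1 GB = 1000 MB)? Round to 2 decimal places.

72.89 GB

1 h 52 min = 112 min = 6720 s
Audio: 256 kbps = 0.256 Mbps.
Sum of rendition bitrates: (39+0.256) + (33+0.256) + (14+0.256) = 86.768 Mbps.
× 6720 s = 583,081 Mb = 72,885 MB = 72.89 GB.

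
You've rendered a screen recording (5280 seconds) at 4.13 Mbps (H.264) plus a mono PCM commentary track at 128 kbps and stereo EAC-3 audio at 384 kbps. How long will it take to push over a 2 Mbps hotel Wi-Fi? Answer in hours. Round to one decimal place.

Audio total: 128 + 384 = 512 kbps = 0.512 Mbps.
Total bitrate: 4.642 Mbps.
File: 4.642 Mbps × 5280 s = 24509.8 Mb.
At 2 Mbps: 24509.8 / 2 = 12254.9 s ≈ 3.4 hours.

3.4 hours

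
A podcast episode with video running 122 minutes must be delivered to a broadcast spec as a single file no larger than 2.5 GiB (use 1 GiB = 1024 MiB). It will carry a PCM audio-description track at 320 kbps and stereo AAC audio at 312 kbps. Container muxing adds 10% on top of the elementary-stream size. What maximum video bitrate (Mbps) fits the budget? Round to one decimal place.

2.0 Mbps

Budget: 2.5 GiB = 21474.8 Mb.
Stream payload after overhead: 21474.8 / 1.10 = 19522.6 Mb.
122 min = 7320 s
Total bitrate budget: 19522.6 Mb / 7320 s = 2.667 Mbps.
Audio total: 320 + 312 = 632 kbps = 0.632 Mbps.
Video: 2.667 − 0.632 = 2.035 Mbps.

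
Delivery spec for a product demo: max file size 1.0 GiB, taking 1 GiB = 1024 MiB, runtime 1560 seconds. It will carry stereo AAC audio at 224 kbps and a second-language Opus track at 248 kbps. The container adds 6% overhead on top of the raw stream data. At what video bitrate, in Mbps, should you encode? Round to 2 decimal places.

Budget: 1.0 GiB = 8589.9 Mb.
Stream payload after overhead: 8589.9 / 1.06 = 8103.7 Mb.
Total bitrate budget: 8103.7 Mb / 1560 s = 5.195 Mbps.
Audio total: 224 + 248 = 472 kbps = 0.472 Mbps.
Video: 5.195 − 0.472 = 4.723 Mbps.

4.72 Mbps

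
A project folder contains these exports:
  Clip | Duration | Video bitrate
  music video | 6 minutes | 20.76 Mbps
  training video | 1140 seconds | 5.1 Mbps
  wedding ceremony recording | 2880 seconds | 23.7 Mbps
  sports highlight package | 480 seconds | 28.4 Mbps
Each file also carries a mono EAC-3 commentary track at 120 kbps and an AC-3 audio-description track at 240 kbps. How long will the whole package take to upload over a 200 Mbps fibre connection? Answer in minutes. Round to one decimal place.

8.1 minutes

Audio total: 120 + 240 = 360 kbps = 0.360 Mbps.
music video: 21.120 Mbps × 360 s = 7603.2 Mb
training video: 5.460 Mbps × 1140 s = 6224.4 Mb
wedding ceremony recording: 24.060 Mbps × 2880 s = 69292.8 Mb
sports highlight package: 28.760 Mbps × 480 s = 13804.8 Mb
Total: 96925.2 Mb = 12115.6 MB.
At 200 Mbps: 96925.2 / 200 = 485 s ≈ 8.08 minutes.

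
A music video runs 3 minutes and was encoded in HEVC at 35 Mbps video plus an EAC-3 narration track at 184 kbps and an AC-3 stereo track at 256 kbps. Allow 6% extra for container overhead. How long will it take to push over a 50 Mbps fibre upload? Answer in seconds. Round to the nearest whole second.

3 min = 180 s
Audio total: 184 + 256 = 440 kbps = 0.440 Mbps.
Total bitrate: 35.440 Mbps.
File: 35.440 Mbps × 180 s = 6379.2 Mb.
With 6% container overhead: ×1.06. → 6762.0 Mb.
At 50 Mbps: 6762.0 / 50 = 135.2 s ≈ 135 seconds.

135 seconds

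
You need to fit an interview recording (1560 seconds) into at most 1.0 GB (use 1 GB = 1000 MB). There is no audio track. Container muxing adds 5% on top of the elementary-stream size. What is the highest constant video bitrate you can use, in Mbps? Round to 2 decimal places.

4.88 Mbps

Budget: 1.0 GB = 8000.0 Mb.
Stream payload after overhead: 8000.0 / 1.05 = 7619.0 Mb.
Total bitrate budget: 7619.0 Mb / 1560 s = 4.884 Mbps.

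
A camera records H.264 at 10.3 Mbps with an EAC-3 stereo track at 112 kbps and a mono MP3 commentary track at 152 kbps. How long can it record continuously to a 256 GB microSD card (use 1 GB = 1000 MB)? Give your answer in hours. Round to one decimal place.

53.9 hours

Audio total: 112 + 152 = 264 kbps = 0.264 Mbps.
Total bitrate: 10.3 + 0.264 = 10.564 Mbps.
Capacity: 256 GB = 2,048,000 Mb.
Recording time: 2,048,000 / 10.564 = 193,866 s ≈ 53.9 hours.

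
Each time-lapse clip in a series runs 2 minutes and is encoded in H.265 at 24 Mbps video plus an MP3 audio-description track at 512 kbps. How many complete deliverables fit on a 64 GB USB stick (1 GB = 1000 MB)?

2 min = 120 s
Audio: 512 kbps = 0.512 Mbps.
Total bitrate: 24.512 Mbps.
Per item: 24.512 Mbps × 120 s = 2,941 Mb = 367.7 MB.
Capacity: 64 GB = 512,000 Mb; 174.06 items → 174 complete.

174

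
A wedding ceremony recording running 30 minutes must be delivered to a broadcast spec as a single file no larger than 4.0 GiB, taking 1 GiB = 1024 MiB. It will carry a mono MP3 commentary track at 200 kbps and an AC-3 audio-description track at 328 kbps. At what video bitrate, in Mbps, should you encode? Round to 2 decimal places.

Budget: 4.0 GiB = 34359.7 Mb.
30 min = 1800 s
Total bitrate budget: 34359.7 Mb / 1800 s = 19.089 Mbps.
Audio total: 200 + 328 = 528 kbps = 0.528 Mbps.
Video: 19.089 − 0.528 = 18.561 Mbps.

18.56 Mbps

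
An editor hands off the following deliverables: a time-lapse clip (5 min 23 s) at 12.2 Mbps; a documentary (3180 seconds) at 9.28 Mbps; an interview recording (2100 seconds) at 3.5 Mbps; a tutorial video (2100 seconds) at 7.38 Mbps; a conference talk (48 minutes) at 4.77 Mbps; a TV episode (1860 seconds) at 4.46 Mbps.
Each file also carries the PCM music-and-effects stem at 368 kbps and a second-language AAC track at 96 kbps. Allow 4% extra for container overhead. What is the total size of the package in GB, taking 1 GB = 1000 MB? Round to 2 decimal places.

Audio total: 368 + 96 = 464 kbps = 0.464 Mbps.
time-lapse clip: 12.664 Mbps × 323 s × 1.04 = 4254.1 Mb
documentary: 9.744 Mbps × 3180 s × 1.04 = 32225.4 Mb
interview recording: 3.964 Mbps × 2100 s × 1.04 = 8657.4 Mb
tutorial video: 7.844 Mbps × 2100 s × 1.04 = 17131.3 Mb
conference talk: 5.234 Mbps × 2880 s × 1.04 = 15676.9 Mb
TV episode: 4.924 Mbps × 1860 s × 1.04 = 9525.0 Mb
Total: 87470.0 Mb = 10933.7 MB.
= 10.93 GB.

10.93 GB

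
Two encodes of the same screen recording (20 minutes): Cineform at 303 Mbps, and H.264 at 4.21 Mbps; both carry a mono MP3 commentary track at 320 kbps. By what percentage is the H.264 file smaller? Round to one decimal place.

98.5%

20 min = 1200 s
Audio: 320 kbps = 0.320 Mbps.
Cineform: 303.320 Mbps × 1200 s = 363984.0 Mb = 42.373 GiB.
H.264: 4.530 Mbps × 1200 s = 5436.0 Mb = 0.633 GiB.
Reduction: (1 − 0.633/42.373) × 100 = 98.51%.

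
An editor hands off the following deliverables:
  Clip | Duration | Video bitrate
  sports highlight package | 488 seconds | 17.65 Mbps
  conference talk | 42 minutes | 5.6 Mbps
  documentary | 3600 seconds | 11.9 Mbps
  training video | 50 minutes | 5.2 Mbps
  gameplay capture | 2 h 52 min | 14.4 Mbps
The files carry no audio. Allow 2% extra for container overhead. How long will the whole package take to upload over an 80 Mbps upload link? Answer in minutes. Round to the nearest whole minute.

sports highlight package: 17.650 Mbps × 488 s × 1.02 = 8785.5 Mb
conference talk: 5.600 Mbps × 2520 s × 1.02 = 14394.2 Mb
documentary: 11.900 Mbps × 3600 s × 1.02 = 43696.8 Mb
training video: 5.200 Mbps × 3000 s × 1.02 = 15912.0 Mb
gameplay capture: 14.400 Mbps × 10320 s × 1.02 = 151580.2 Mb
Total: 234368.7 Mb = 29296.1 MB.
At 80 Mbps: 234368.7 / 80 = 2930 s ≈ 48.8 minutes.

49 minutes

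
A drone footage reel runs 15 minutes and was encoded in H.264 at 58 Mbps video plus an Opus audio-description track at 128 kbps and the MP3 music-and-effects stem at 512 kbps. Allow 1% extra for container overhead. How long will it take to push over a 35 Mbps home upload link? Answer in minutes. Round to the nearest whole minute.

15 min = 900 s
Audio total: 128 + 512 = 640 kbps = 0.640 Mbps.
Total bitrate: 58.640 Mbps.
File: 58.640 Mbps × 900 s = 52776.0 Mb.
With 1% container overhead: ×1.01. → 53303.8 Mb.
At 35 Mbps: 53303.8 / 35 = 1523.0 s ≈ 25.4 minutes.

25 minutes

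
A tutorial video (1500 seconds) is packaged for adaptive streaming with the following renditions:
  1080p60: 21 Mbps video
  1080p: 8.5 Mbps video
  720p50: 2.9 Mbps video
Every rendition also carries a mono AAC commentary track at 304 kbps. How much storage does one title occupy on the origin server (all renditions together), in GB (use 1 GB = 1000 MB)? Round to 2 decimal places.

6.25 GB

Audio: 304 kbps = 0.304 Mbps.
Sum of rendition bitrates: (21+0.304) + (8.5+0.304) + (2.9+0.304) = 33.312 Mbps.
× 1500 s = 49,968 Mb = 6,246 MB = 6.246 GB.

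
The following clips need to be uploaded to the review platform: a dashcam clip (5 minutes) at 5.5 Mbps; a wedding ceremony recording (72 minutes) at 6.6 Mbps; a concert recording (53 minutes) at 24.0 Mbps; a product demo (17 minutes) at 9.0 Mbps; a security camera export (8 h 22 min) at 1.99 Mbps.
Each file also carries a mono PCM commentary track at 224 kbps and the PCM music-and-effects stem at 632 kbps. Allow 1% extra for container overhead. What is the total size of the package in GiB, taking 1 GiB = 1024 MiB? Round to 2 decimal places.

24.57 GiB

Audio total: 224 + 632 = 856 kbps = 0.856 Mbps.
dashcam clip: 6.356 Mbps × 300 s × 1.01 = 1925.9 Mb
wedding ceremony recording: 7.456 Mbps × 4320 s × 1.01 = 32532.0 Mb
concert recording: 24.856 Mbps × 3180 s × 1.01 = 79832.5 Mb
product demo: 9.856 Mbps × 1020 s × 1.01 = 10153.7 Mb
security camera export: 2.846 Mbps × 30120 s × 1.01 = 86578.7 Mb
Total: 211022.8 Mb = 26377.8 MB.
= 24.57 GiB.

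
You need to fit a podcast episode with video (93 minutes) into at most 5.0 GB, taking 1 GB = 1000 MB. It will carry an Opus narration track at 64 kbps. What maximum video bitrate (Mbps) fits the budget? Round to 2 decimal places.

7.10 Mbps

Budget: 5.0 GB = 40000.0 Mb.
93 min = 5580 s
Total bitrate budget: 40000.0 Mb / 5580 s = 7.168 Mbps.
Audio: 64 kbps = 0.064 Mbps.
Video: 7.168 − 0.064 = 7.104 Mbps.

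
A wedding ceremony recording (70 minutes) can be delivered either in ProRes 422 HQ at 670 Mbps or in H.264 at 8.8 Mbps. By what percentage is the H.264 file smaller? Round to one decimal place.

70 min = 4200 s
ProRes 422 HQ: 670.000 Mbps × 4200 s = 2814000.0 Mb = 351.750 GB.
H.264: 8.800 Mbps × 4200 s = 36960.0 Mb = 4.620 GB.
Reduction: (1 − 4.620/351.750) × 100 = 98.69%.

98.7%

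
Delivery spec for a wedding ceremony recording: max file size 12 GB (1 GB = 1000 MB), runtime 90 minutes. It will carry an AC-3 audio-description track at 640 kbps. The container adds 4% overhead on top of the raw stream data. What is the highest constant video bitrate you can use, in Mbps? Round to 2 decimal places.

16.45 Mbps

Budget: 12 GB = 96000.0 Mb.
Stream payload after overhead: 96000.0 / 1.04 = 92307.7 Mb.
90 min = 5400 s
Total bitrate budget: 92307.7 Mb / 5400 s = 17.094 Mbps.
Audio: 640 kbps = 0.640 Mbps.
Video: 17.094 − 0.640 = 16.454 Mbps.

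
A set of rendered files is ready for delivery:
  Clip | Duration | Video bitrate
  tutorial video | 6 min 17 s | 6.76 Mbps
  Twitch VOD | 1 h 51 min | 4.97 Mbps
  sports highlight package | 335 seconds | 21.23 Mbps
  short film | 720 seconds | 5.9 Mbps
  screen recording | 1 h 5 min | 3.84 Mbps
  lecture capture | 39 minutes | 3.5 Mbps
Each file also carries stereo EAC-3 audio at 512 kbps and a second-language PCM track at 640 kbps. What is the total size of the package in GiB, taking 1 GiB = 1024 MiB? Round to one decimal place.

10.1 GiB

Audio total: 512 + 640 = 1152 kbps = 1.152 Mbps.
tutorial video: 7.912 Mbps × 377 s = 2982.8 Mb
Twitch VOD: 6.122 Mbps × 6660 s = 40772.5 Mb
sports highlight package: 22.382 Mbps × 335 s = 7498.0 Mb
short film: 7.052 Mbps × 720 s = 5077.4 Mb
screen recording: 4.992 Mbps × 3900 s = 19468.8 Mb
lecture capture: 4.652 Mbps × 2340 s = 10885.7 Mb
Total: 86685.2 Mb = 10835.7 MB.
= 10.09 GiB.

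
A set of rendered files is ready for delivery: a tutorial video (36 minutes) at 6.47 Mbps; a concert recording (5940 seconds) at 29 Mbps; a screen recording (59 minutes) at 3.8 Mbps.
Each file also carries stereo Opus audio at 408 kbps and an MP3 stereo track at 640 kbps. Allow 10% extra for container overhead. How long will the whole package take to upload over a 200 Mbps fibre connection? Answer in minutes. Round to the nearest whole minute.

Audio total: 408 + 640 = 1048 kbps = 1.048 Mbps.
tutorial video: 7.518 Mbps × 2160 s × 1.10 = 17862.8 Mb
concert recording: 30.048 Mbps × 5940 s × 1.10 = 196333.6 Mb
screen recording: 4.848 Mbps × 3540 s × 1.10 = 18878.1 Mb
Total: 233074.5 Mb = 29134.3 MB.
At 200 Mbps: 233074.5 / 200 = 1165 s ≈ 19.4 minutes.

19 minutes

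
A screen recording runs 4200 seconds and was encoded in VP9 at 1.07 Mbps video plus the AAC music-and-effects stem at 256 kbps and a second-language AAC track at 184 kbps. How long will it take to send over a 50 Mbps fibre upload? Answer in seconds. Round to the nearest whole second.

127 seconds

Audio total: 256 + 184 = 440 kbps = 0.440 Mbps.
Total bitrate: 1.510 Mbps.
File: 1.510 Mbps × 4200 s = 6342.0 Mb.
At 50 Mbps: 6342.0 / 50 = 126.8 s ≈ 127 seconds.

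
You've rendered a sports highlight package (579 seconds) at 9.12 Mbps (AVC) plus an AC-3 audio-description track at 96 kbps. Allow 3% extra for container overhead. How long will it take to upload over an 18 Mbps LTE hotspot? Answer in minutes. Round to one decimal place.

5.1 minutes

Audio: 96 kbps = 0.096 Mbps.
Total bitrate: 9.216 Mbps.
File: 9.216 Mbps × 579 s = 5336.1 Mb.
With 3% container overhead: ×1.03. → 5496.1 Mb.
At 18 Mbps: 5496.1 / 18 = 305.3 s ≈ 5.09 minutes.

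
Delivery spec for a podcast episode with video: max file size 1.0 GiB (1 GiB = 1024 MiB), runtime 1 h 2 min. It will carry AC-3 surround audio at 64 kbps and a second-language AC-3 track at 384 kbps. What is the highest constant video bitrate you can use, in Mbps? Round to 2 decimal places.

Budget: 1.0 GiB = 8589.9 Mb.
1 h 2 min = 62 min = 3720 s
Total bitrate budget: 8589.9 Mb / 3720 s = 2.309 Mbps.
Audio total: 64 + 384 = 448 kbps = 0.448 Mbps.
Video: 2.309 − 0.448 = 1.861 Mbps.

1.86 Mbps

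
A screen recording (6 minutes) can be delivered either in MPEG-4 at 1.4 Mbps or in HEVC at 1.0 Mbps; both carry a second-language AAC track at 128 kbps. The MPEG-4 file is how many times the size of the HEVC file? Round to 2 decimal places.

1.35

6 min = 360 s
Audio: 128 kbps = 0.128 Mbps.
MPEG-4: 1.528 Mbps × 360 s = 550.1 Mb = 65.575 MiB.
HEVC: 1.128 Mbps × 360 s = 406.1 Mb = 48.409 MiB.
Ratio: 65.575 / 48.409 = 1.355.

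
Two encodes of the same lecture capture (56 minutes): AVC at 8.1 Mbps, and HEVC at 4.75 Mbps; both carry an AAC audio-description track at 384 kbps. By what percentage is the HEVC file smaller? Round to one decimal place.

39.5%

56 min = 3360 s
Audio: 384 kbps = 0.384 Mbps.
AVC: 8.484 Mbps × 3360 s = 28506.2 Mb = 3.563 GB.
HEVC: 5.134 Mbps × 3360 s = 17250.2 Mb = 2.156 GB.
Reduction: (1 − 2.156/3.563) × 100 = 39.49%.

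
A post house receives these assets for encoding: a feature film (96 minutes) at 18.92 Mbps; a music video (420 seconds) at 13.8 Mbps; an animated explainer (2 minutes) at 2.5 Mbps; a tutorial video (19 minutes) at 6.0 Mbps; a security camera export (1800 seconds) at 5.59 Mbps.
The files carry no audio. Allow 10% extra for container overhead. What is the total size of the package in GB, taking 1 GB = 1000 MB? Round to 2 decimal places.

feature film: 18.920 Mbps × 5760 s × 1.10 = 119877.1 Mb
music video: 13.800 Mbps × 420 s × 1.10 = 6375.6 Mb
animated explainer: 2.500 Mbps × 120 s × 1.10 = 330.0 Mb
tutorial video: 6.000 Mbps × 1140 s × 1.10 = 7524.0 Mb
security camera export: 5.590 Mbps × 1800 s × 1.10 = 11068.2 Mb
Total: 145174.9 Mb = 18146.9 MB.
= 18.15 GB.

18.15 GB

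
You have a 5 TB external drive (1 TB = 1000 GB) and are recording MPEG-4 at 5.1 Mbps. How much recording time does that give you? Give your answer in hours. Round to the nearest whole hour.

2179 hours

Capacity: 5 TB = 40,000,000 Mb.
Recording time: 40,000,000 / 5.100 = 7,843,137 s ≈ 2,179 hours.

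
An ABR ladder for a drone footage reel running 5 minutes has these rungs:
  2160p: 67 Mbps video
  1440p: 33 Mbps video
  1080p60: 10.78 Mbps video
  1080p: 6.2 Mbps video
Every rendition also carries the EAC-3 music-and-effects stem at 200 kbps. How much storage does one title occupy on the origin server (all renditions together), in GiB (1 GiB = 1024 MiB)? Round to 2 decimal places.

4.11 GiB

5 min = 300 s
Audio: 200 kbps = 0.200 Mbps.
Sum of rendition bitrates: (67+0.200) + (33+0.200) + (10.78+0.200) + (6.2+0.200) = 117.780 Mbps.
× 300 s = 35,334 Mb = 4,417 MB = 4.113 GiB.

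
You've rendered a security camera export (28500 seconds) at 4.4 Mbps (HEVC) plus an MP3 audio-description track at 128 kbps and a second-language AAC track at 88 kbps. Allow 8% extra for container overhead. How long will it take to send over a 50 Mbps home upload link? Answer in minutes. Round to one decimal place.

47.4 minutes

Audio total: 128 + 88 = 216 kbps = 0.216 Mbps.
Total bitrate: 4.616 Mbps.
File: 4.616 Mbps × 28500 s = 131556.0 Mb.
With 8% container overhead: ×1.08. → 142080.5 Mb.
At 50 Mbps: 142080.5 / 50 = 2841.6 s ≈ 47.4 minutes.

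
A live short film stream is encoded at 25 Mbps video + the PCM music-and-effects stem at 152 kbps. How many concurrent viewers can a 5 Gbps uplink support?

Audio: 152 kbps = 0.152 Mbps.
Per-viewer media rate: 25.152 Mbps.
5 Gbps = 5,000 Mbps; 5,000 / 25.152 = 198.79 → 198 viewers.

198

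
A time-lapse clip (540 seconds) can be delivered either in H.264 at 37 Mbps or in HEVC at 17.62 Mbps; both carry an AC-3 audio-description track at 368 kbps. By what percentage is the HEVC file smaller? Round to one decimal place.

51.9%

Audio: 368 kbps = 0.368 Mbps.
H.264: 37.368 Mbps × 540 s = 20178.7 Mb = 2.349 GiB.
HEVC: 17.988 Mbps × 540 s = 9713.5 Mb = 1.131 GiB.
Reduction: (1 − 1.131/2.349) × 100 = 51.86%.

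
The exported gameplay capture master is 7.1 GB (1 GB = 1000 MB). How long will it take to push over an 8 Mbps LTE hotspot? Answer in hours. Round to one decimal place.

2.0 hours

File: 7.1 GB = 56800.0 Mb.
At 8 Mbps: 56800.0 / 8 = 7100.0 s ≈ 1.97 hours.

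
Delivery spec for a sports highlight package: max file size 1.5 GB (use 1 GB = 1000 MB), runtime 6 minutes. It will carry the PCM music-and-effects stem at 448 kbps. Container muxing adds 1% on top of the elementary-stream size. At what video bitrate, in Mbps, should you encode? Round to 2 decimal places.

Budget: 1.5 GB = 12000.0 Mb.
Stream payload after overhead: 12000.0 / 1.01 = 11881.2 Mb.
6 min = 360 s
Total bitrate budget: 11881.2 Mb / 360 s = 33.003 Mbps.
Audio: 448 kbps = 0.448 Mbps.
Video: 33.003 − 0.448 = 32.555 Mbps.

32.56 Mbps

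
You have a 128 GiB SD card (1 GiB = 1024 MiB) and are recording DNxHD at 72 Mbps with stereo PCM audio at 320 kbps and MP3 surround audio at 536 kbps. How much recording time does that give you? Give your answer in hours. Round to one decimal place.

4.2 hours

Audio total: 320 + 536 = 856 kbps = 0.856 Mbps.
Total bitrate: 72 + 0.856 = 72.856 Mbps.
Capacity: 128 GiB = 1,099,512 Mb.
Recording time: 1,099,512 / 72.856 = 15,092 s ≈ 4.19 hours.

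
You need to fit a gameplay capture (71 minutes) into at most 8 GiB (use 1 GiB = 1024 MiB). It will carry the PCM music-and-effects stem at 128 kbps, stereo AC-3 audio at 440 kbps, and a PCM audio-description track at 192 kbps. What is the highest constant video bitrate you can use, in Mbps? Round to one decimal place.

Budget: 8 GiB = 68719.5 Mb.
71 min = 4260 s
Total bitrate budget: 68719.5 Mb / 4260 s = 16.131 Mbps.
Audio total: 128 + 440 + 192 = 760 kbps = 0.760 Mbps.
Video: 16.131 − 0.760 = 15.371 Mbps.

15.4 Mbps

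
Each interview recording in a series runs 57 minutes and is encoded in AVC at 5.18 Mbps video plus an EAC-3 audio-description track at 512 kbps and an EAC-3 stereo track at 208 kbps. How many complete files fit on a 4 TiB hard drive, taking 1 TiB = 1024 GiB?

1743

57 min = 3420 s
Audio total: 512 + 208 = 720 kbps = 0.720 Mbps.
Total bitrate: 5.900 Mbps.
Per item: 5.900 Mbps × 3420 s = 20,178 Mb = 2,522 MB.
Capacity: 4 TiB = 35,184,372 Mb; 1743.70 items → 1743 complete.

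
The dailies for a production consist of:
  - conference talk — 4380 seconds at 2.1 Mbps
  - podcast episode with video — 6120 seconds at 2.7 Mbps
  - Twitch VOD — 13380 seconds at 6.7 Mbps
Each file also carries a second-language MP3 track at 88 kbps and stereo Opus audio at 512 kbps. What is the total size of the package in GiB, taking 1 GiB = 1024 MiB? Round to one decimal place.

15.1 GiB

Audio total: 88 + 512 = 600 kbps = 0.600 Mbps.
conference talk: 2.700 Mbps × 4380 s = 11826.0 Mb
podcast episode with video: 3.300 Mbps × 6120 s = 20196.0 Mb
Twitch VOD: 7.300 Mbps × 13380 s = 97674.0 Mb
Total: 129696.0 Mb = 16212.0 MB.
= 15.10 GiB.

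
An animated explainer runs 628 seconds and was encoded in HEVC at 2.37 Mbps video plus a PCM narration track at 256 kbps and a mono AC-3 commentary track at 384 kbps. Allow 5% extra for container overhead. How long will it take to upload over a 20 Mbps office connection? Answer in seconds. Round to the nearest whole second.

99 seconds

Audio total: 256 + 384 = 640 kbps = 0.640 Mbps.
Total bitrate: 3.010 Mbps.
File: 3.010 Mbps × 628 s = 1890.3 Mb.
With 5% container overhead: ×1.05. → 1984.8 Mb.
At 20 Mbps: 1984.8 / 20 = 99.2 s ≈ 99.2 seconds.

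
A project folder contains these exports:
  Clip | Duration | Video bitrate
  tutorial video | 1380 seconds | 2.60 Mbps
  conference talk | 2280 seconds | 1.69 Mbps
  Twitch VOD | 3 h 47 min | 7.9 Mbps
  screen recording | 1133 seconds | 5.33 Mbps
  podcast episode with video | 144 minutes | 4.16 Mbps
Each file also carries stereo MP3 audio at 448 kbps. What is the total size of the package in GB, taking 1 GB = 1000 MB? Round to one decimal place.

Audio: 448 kbps = 0.448 Mbps.
tutorial video: 3.048 Mbps × 1380 s = 4206.2 Mb
conference talk: 2.138 Mbps × 2280 s = 4874.6 Mb
Twitch VOD: 8.348 Mbps × 13620 s = 113699.8 Mb
screen recording: 5.778 Mbps × 1133 s = 6546.5 Mb
podcast episode with video: 4.608 Mbps × 8640 s = 39813.1 Mb
Total: 169140.2 Mb = 21142.5 MB.
= 21.14 GB.

21.1 GB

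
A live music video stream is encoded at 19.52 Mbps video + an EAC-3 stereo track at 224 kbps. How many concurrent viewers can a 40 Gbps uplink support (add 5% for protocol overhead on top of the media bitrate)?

Audio: 224 kbps = 0.224 Mbps.
Per-viewer media rate: 19.744 Mbps.
On the wire with 5% overhead: 20.731 Mbps.
40 Gbps = 40,000 Mbps; 40,000 / 20.731 = 1929.46 → 1929 viewers.

1929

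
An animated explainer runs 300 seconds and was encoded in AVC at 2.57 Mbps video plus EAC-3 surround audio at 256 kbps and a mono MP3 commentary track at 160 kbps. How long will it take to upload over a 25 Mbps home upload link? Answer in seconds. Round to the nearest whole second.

Audio total: 256 + 160 = 416 kbps = 0.416 Mbps.
Total bitrate: 2.986 Mbps.
File: 2.986 Mbps × 300 s = 895.8 Mb.
At 25 Mbps: 895.8 / 25 = 35.8 s ≈ 35.8 seconds.

36 seconds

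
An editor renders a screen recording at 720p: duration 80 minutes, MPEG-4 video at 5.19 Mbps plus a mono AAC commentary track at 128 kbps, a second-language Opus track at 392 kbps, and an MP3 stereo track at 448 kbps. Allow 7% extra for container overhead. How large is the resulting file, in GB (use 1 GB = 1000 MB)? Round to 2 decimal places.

3.95 GB

80 min = 4800 s
Audio total: 128 + 392 + 448 = 968 kbps = 0.968 Mbps.
Total bitrate: 5.19 + 0.968 = 6.158 Mbps.
Stream data: 6.158 Mbps × 4800 s = 29558.4 Mb.
With 7% container overhead: ×1.07.
31,627 Mb ÷ 8 = 3,953 MB → 3.953 GB.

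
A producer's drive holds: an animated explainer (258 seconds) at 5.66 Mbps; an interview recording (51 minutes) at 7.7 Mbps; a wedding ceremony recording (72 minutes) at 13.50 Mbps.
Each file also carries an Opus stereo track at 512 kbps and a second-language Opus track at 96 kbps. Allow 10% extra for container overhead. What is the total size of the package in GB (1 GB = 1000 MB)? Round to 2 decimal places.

12.10 GB

Audio total: 512 + 96 = 608 kbps = 0.608 Mbps.
animated explainer: 6.268 Mbps × 258 s × 1.10 = 1778.9 Mb
interview recording: 8.308 Mbps × 3060 s × 1.10 = 27964.7 Mb
wedding ceremony recording: 14.108 Mbps × 4320 s × 1.10 = 67041.2 Mb
Total: 96784.8 Mb = 12098.1 MB.
= 12.10 GB.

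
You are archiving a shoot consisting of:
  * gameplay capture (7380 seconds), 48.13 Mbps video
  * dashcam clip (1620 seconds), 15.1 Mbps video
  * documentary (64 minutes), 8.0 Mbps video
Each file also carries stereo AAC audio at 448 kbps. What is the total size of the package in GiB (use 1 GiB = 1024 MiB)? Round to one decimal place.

48.4 GiB

Audio: 448 kbps = 0.448 Mbps.
gameplay capture: 48.578 Mbps × 7380 s = 358505.6 Mb
dashcam clip: 15.548 Mbps × 1620 s = 25187.8 Mb
documentary: 8.448 Mbps × 3840 s = 32440.3 Mb
Total: 416133.7 Mb = 52016.7 MB.
= 48.44 GiB.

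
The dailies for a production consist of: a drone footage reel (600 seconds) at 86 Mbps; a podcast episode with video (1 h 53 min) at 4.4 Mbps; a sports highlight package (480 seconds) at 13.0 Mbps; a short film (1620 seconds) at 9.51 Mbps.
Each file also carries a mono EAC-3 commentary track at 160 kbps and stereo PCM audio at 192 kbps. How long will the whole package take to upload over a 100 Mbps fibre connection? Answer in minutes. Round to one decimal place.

17.7 minutes

Audio total: 160 + 192 = 352 kbps = 0.352 Mbps.
drone footage reel: 86.352 Mbps × 600 s = 51811.2 Mb
podcast episode with video: 4.752 Mbps × 6780 s = 32218.6 Mb
sports highlight package: 13.352 Mbps × 480 s = 6409.0 Mb
short film: 9.862 Mbps × 1620 s = 15976.4 Mb
Total: 106415.2 Mb = 13301.9 MB.
At 100 Mbps: 106415.2 / 100 = 1064 s ≈ 17.7 minutes.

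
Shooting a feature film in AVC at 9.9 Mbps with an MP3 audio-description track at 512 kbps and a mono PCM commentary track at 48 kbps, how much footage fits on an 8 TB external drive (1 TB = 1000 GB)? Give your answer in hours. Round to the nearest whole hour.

1700 hours

Audio total: 512 + 48 = 560 kbps = 0.560 Mbps.
Total bitrate: 9.9 + 0.560 = 10.460 Mbps.
Capacity: 8 TB = 64,000,000 Mb.
Recording time: 64,000,000 / 10.460 = 6,118,547 s ≈ 1,700 hours.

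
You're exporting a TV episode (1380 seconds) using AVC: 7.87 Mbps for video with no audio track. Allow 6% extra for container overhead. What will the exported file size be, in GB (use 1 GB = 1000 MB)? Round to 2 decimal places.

1.44 GB

Total bitrate: 7.87 Mbps.
Stream data: 7.870 Mbps × 1380 s = 10860.6 Mb.
With 6% container overhead: ×1.06.
11,512 Mb ÷ 8 = 1,439 MB → 1.439 GB.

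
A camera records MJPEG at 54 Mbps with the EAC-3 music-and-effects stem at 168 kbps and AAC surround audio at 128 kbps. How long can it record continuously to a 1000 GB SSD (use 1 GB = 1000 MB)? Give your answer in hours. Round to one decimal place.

40.9 hours

Audio total: 168 + 128 = 296 kbps = 0.296 Mbps.
Total bitrate: 54 + 0.296 = 54.296 Mbps.
Capacity: 1000 GB = 8,000,000 Mb.
Recording time: 8,000,000 / 54.296 = 147,341 s ≈ 40.9 hours.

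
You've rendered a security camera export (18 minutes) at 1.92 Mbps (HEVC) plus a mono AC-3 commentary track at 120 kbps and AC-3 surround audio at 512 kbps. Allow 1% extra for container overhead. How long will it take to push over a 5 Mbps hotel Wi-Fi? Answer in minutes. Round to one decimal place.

18 min = 1080 s
Audio total: 120 + 512 = 632 kbps = 0.632 Mbps.
Total bitrate: 2.552 Mbps.
File: 2.552 Mbps × 1080 s = 2756.2 Mb.
With 1% container overhead: ×1.01. → 2783.7 Mb.
At 5 Mbps: 2783.7 / 5 = 556.7 s ≈ 9.28 minutes.

9.3 minutes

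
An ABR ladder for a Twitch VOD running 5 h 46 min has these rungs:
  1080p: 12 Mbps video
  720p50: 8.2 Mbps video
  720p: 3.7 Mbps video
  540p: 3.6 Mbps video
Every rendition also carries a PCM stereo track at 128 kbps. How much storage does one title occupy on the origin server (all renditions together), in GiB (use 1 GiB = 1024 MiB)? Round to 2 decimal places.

5 h 46 min = 346 min = 20760 s
Audio: 128 kbps = 0.128 Mbps.
Sum of rendition bitrates: (12+0.128) + (8.2+0.128) + (3.7+0.128) + (3.6+0.128) = 28.012 Mbps.
× 20760 s = 581,529 Mb = 72,691 MB = 67.70 GiB.

67.70 GiB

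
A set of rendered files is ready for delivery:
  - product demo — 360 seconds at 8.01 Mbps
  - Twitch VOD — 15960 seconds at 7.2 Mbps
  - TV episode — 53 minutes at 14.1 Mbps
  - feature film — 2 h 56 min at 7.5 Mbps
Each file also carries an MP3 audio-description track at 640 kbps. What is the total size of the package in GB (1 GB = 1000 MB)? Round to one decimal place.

32.6 GB

Audio: 640 kbps = 0.640 Mbps.
product demo: 8.650 Mbps × 360 s = 3114.0 Mb
Twitch VOD: 7.840 Mbps × 15960 s = 125126.4 Mb
TV episode: 14.740 Mbps × 3180 s = 46873.2 Mb
feature film: 8.140 Mbps × 10560 s = 85958.4 Mb
Total: 261072.0 Mb = 32634.0 MB.
= 32.63 GB.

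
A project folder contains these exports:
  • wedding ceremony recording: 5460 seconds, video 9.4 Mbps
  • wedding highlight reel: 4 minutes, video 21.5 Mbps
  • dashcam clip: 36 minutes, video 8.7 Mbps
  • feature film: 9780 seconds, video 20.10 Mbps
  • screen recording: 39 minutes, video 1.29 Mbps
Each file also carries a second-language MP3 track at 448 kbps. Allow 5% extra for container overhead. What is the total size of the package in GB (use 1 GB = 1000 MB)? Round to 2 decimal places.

Audio: 448 kbps = 0.448 Mbps.
wedding ceremony recording: 9.848 Mbps × 5460 s × 1.05 = 56458.6 Mb
wedding highlight reel: 21.948 Mbps × 240 s × 1.05 = 5530.9 Mb
dashcam clip: 9.148 Mbps × 2160 s × 1.05 = 20747.7 Mb
feature film: 20.548 Mbps × 9780 s × 1.05 = 211007.4 Mb
screen recording: 1.738 Mbps × 2340 s × 1.05 = 4270.3 Mb
Total: 298014.8 Mb = 37251.9 MB.
= 37.25 GB.

37.25 GB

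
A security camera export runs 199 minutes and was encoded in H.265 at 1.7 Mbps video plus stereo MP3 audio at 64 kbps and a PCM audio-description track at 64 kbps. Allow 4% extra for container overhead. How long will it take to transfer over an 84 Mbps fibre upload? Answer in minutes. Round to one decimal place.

199 min = 11940 s
Audio total: 64 + 64 = 128 kbps = 0.128 Mbps.
Total bitrate: 1.828 Mbps.
File: 1.828 Mbps × 11940 s = 21826.3 Mb.
With 4% container overhead: ×1.04. → 22699.4 Mb.
At 84 Mbps: 22699.4 / 84 = 270.2 s ≈ 4.5 minutes.

4.5 minutes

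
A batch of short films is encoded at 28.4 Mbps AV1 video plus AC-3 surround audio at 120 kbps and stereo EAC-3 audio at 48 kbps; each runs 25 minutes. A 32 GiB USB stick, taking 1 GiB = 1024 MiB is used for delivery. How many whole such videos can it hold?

6

25 min = 1500 s
Audio total: 120 + 48 = 168 kbps = 0.168 Mbps.
Total bitrate: 28.568 Mbps.
Per item: 28.568 Mbps × 1500 s = 42,852 Mb = 5,356 MB.
Capacity: 32 GiB = 274,878 Mb; 6.41 items → 6 complete.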